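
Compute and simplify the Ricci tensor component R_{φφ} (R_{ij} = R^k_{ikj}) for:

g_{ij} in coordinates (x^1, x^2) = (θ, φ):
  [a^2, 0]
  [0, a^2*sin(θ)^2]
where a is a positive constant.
Non-zero Christoffel symbols (Γ^k_{ij} = Γ^k_{ji}):
Γ^θ_{φ φ} = -sin(2*θ)/2
Γ^φ_{θ φ} = 1/tan(θ)
R^θ_{φ θ φ} = ∂_θ Γ^θ_{φ φ} - ∂_φ Γ^θ_{φ θ} + Γ^θ_{θ m} Γ^m_{φ φ} - Γ^θ_{φ m} Γ^m_{φ θ}
  = (-cos(2*θ)) - (0) + (0) - (-cos(θ)^2) = sin(θ)^2
R^φ_{φ φ φ} = 0 (a repeated index in an antisymmetric pair)
R_{φφ} = R^θ_{φ θ φ} + R^φ_{φ φ φ} = (sin(θ)^2) + (0) = sin(θ)^2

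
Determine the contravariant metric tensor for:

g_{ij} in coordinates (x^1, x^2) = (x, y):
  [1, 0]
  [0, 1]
The metric is diagonal, so g^{ij} is diagonal with entries 1/g_{ii}: diag(1, 1).
g^{ij}:
  [1, 0]
  [0, 1]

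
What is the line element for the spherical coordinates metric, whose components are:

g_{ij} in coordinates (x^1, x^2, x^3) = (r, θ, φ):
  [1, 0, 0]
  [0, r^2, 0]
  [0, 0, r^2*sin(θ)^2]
ds^2 = g_{ij} dx^i dx^j; only the non-zero components contribute.
ds^2 = dr^2 + r^2 dθ^2 + r^2*sin(θ)^2 dφ^2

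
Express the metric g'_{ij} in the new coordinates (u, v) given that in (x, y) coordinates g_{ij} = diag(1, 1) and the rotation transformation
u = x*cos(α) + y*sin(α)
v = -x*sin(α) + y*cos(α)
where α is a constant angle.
Invert the transformation: x = u*cos(α) - v*sin(α), y = u*sin(α) + v*cos(α)
g'_{ij} = (∂x^k/∂x'^i)(∂x^l/∂x'^j) g_{kl}; with g_{kl} = δ_{kl} this is Σ_k (∂x^k/∂x'^i)(∂x^k/∂x'^j).
Jacobian: ∂x/∂u = cos(α), ∂x/∂v = -sin(α), ∂y/∂u = sin(α), ∂y/∂v = cos(α)
g'_{uu} = (cos(α))(cos(α)) + (sin(α))(sin(α)) = 1
g'_{uv} = (cos(α))(-sin(α)) + (sin(α))(cos(α)) = 0
g'_{vv} = (-sin(α))(-sin(α)) + (cos(α))(cos(α)) = 1
g'_{ij} = diag(1, 1)
The Euclidean metric is invariant under rotations.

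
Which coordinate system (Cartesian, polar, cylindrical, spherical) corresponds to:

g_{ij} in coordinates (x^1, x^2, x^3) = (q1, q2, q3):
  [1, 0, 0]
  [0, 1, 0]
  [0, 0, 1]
All components are constant and the metric is the identity, i.e. orthonormal rectilinear coordinates.
Cartesian (3D) coordinates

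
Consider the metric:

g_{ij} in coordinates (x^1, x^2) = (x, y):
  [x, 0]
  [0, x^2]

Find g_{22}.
With x^1 = x, x^2 = y, g_{22} = g_{yy} is the row-2, column-2 entry of the matrix.
g_{22} = x^2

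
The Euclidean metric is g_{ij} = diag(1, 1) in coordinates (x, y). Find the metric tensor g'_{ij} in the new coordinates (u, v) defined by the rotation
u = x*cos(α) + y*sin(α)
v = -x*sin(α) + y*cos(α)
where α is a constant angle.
Invert the transformation: x = u*cos(α) - v*sin(α), y = u*sin(α) + v*cos(α)
g'_{ij} = (∂x^k/∂x'^i)(∂x^l/∂x'^j) g_{kl}; with g_{kl} = δ_{kl} this is Σ_k (∂x^k/∂x'^i)(∂x^k/∂x'^j).
Jacobian: ∂x/∂u = cos(α), ∂x/∂v = -sin(α), ∂y/∂u = sin(α), ∂y/∂v = cos(α)
g'_{uu} = (cos(α))(cos(α)) + (sin(α))(sin(α)) = 1
g'_{uv} = (cos(α))(-sin(α)) + (sin(α))(cos(α)) = 0
g'_{vv} = (-sin(α))(-sin(α)) + (cos(α))(cos(α)) = 1
g'_{ij} = diag(1, 1)
The Euclidean metric is invariant under rotations.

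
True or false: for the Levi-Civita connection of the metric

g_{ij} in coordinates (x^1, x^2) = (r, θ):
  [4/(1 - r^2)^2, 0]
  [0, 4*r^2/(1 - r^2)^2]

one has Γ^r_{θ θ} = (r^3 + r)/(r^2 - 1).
Γ^r_{θ θ} = (1/2) g^{rr} (∂_θ g_{rθ} + ∂_θ g_{rθ} - ∂_r g_{θθ}) = (1/2)((1 - r^2)^2/4)((0) + (0) - (-8*(r^3 + r)/(r^2 - 1)^3)) = (r^3 + r)/(r^2 - 1)
This equals the proposed value (r^3 + r)/(r^2 - 1).
True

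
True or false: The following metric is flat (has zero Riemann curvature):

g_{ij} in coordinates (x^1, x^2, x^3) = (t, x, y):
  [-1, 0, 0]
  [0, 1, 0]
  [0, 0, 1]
All metric components are constant, so every Christoffel symbol vanishes and R^i_{jkl} = 0.
True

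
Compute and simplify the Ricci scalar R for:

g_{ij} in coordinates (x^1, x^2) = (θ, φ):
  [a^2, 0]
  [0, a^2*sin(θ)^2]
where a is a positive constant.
Non-zero Christoffel symbols (Γ^k_{ij} = Γ^k_{ji}):
Γ^θ_{φ φ} = -sin(2*θ)/2
Γ^φ_{θ φ} = 1/tan(θ)
Ricci tensor (R_{ij} = R^k_{ikj}): R_{θθ} = 1, R_{θφ} = 0, R_{φφ} = sin(θ)^2
Inverse metric: g^{θθ} = 1/a^2, g^{φφ} = 1/(a^2*sin(θ)^2)
R = g^{ij} R_{ij} = (1/a^2)(1) + (1/(a^2*sin(θ)^2))(sin(θ)^2) = 2/a^2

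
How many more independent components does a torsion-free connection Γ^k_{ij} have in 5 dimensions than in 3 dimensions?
Independent components in n dimensions: n × n(n+1)/2 = n^2(n+1)/2.
5D: 5 × 15 = 75
3D: 3 × 6 = 18
Difference = 75 - 18 = 57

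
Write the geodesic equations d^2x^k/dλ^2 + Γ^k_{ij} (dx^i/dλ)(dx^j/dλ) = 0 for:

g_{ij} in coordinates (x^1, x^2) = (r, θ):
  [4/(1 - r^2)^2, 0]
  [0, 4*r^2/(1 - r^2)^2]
Geodesic equation: d^2x^k/dλ^2 + Γ^k_{ij} (dx^i/dλ)(dx^j/dλ) = 0.
Non-zero Christoffel symbols:
Γ^r_{r r} = 2*r/(1 - r^2)
Γ^r_{θ θ} = (r^3 + r)/(r^2 - 1)
Γ^θ_{r θ} = (-r^2 - 1)/(r^3 - r)
Substituting (the symmetric pair Γ^k_{ij}, Γ^k_{ji} combines into a factor 2):
d^2r/dλ^2 + (2*r/(1 - r^2)) (dr/dλ)^2 + ((r^3 + r)/(r^2 - 1)) (dθ/dλ)^2 = 0
d^2θ/dλ^2 + ((-2*r^2 - 2)/(r^3 - r)) (dr/dλ)(dθ/dλ) = 0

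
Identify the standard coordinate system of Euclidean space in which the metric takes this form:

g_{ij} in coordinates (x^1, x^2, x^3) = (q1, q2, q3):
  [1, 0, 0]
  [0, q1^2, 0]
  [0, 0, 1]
The line element ds^2 = dq1^2 + q1^2 dq2^2 + dq3^2 is dr^2 + r^2 dθ^2 + dz^2 with q1 = r, q2 = θ, q3 = z.
cylindrical coordinates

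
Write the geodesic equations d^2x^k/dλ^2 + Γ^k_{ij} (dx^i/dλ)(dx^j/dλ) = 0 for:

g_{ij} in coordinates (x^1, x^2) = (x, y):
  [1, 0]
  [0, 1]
Geodesic equation: d^2x^k/dλ^2 + Γ^k_{ij} (dx^i/dλ)(dx^j/dλ) = 0.
All Christoffel symbols vanish, so the geodesics are straight lines:
d^2x/dλ^2 = 0
d^2y/dλ^2 = 0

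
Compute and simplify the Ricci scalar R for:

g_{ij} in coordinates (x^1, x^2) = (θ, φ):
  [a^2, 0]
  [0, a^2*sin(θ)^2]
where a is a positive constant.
Non-zero Christoffel symbols (Γ^k_{ij} = Γ^k_{ji}):
Γ^θ_{φ φ} = -sin(2*θ)/2
Γ^φ_{θ φ} = 1/tan(θ)
Ricci tensor (R_{ij} = R^k_{ikj}): R_{θθ} = 1, R_{θφ} = 0, R_{φφ} = sin(θ)^2
Inverse metric: g^{θθ} = 1/a^2, g^{φφ} = 1/(a^2*sin(θ)^2)
R = g^{ij} R_{ij} = (1/a^2)(1) + (1/(a^2*sin(θ)^2))(sin(θ)^2) = 2/a^2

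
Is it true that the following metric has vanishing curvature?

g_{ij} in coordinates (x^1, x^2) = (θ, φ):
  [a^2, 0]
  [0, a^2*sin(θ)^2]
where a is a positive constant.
Non-zero Christoffel symbols:
Γ^θ_{φ φ} = -sin(2*θ)/2
Γ^φ_{θ φ} = 1/tan(θ)
Ricci tensor: R_{θθ} = 1, R_{θφ} = 0, R_{φφ} = sin(θ)^2
The Ricci tensor is non-zero, so the Riemann tensor is non-zero: not flat.
No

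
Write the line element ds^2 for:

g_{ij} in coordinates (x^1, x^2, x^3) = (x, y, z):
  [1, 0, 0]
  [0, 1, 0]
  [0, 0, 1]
ds^2 = g_{ij} dx^i dx^j; only the non-zero components contribute.
ds^2 = dx^2 + dy^2 + dz^2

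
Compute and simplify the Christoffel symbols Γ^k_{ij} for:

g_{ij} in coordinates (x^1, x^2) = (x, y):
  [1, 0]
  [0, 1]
Using Γ^k_{ij} = (1/2) g^{km} (∂_i g_{mj} + ∂_j g_{mi} - ∂_m g_{ij}); the metric is diagonal, so only the m = k term contributes.
Every metric component is constant, so all ∂_m g_{ij} = 0 and every Christoffel symbol vanishes.
All Christoffel symbols are zero.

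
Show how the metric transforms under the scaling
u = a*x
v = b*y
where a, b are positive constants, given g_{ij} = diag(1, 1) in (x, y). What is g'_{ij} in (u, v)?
Invert the transformation: x = u/a, y = v/b
g'_{ij} = (∂x^k/∂x'^i)(∂x^l/∂x'^j) g_{kl}; with g_{kl} = δ_{kl} this is Σ_k (∂x^k/∂x'^i)(∂x^k/∂x'^j).
Jacobian: ∂x/∂u = 1/a, ∂x/∂v = 0, ∂y/∂u = 0, ∂y/∂v = 1/b
g'_{uu} = (1/a)(1/a) + (0)(0) = 1/a^2
g'_{uv} = (1/a)(0) + (0)(1/b) = 0
g'_{vv} = (0)(0) + (1/b)(1/b) = 1/b^2
g'_{ij} = diag(1/a^2, 1/b^2)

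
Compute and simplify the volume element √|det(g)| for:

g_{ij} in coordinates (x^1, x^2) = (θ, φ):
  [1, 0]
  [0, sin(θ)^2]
det(g) = sin(θ)^2
√|det(g)| = sin(θ) (taking 0 < θ < π so that |sin(θ)| = sin(θ))
Volume element: dV = sin(θ) dθ dφ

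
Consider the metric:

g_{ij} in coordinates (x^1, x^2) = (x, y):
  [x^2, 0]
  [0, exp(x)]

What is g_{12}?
With x^1 = x, x^2 = y, g_{12} = g_{xy} is the row-1, column-2 entry of the matrix.
g_{12} = 0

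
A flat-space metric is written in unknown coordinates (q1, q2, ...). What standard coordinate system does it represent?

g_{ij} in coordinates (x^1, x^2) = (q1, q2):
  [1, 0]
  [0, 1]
All components are constant and the metric is the identity, i.e. orthonormal rectilinear coordinates.
Cartesian (2D) coordinates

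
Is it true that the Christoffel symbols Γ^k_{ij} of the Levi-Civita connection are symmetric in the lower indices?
The Levi-Civita connection is torsion-free, which is exactly Γ^k_{ij} = Γ^k_{ji}.
Yes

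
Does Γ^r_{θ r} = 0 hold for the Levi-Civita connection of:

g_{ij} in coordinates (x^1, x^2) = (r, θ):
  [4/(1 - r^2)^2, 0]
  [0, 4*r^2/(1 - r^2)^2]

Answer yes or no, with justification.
Γ^r_{θ r} = (1/2) g^{rr} (∂_θ g_{rr} + ∂_r g_{rθ} - ∂_r g_{θr}) = (1/2)((1 - r^2)^2/4)((0) + (0) - (0)) = 0
This equals the proposed value 0.
Yes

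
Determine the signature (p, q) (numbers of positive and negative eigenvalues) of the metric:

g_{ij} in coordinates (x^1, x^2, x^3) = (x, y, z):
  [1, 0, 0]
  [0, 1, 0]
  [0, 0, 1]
The metric is diagonal, so its eigenvalues are the diagonal entries: 1, 1, 1 (at a generic point, where coordinate-dependent entries are positive).
3 positive, 0 negative.
(3, 0) - Riemannian (positive definite)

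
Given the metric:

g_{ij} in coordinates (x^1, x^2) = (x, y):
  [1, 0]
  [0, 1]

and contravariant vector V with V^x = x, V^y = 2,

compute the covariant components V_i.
V_i = g_{ij} V^j:
V_x = (1)(x) + (0)(2) = x
V_y = (0)(x) + (1)(2) = 2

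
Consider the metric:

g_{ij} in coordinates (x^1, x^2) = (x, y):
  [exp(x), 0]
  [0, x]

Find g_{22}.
With x^1 = x, x^2 = y, g_{22} = g_{yy} is the row-2, column-2 entry of the matrix.
g_{22} = x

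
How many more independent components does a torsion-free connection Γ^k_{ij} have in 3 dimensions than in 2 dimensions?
Independent components in n dimensions: n × n(n+1)/2 = n^2(n+1)/2.
3D: 3 × 6 = 18
2D: 2 × 3 = 6
Difference = 18 - 6 = 12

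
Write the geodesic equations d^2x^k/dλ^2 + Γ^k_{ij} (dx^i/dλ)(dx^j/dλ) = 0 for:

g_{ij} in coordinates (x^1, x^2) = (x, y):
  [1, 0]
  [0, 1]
Geodesic equation: d^2x^k/dλ^2 + Γ^k_{ij} (dx^i/dλ)(dx^j/dλ) = 0.
All Christoffel symbols vanish, so the geodesics are straight lines:
d^2x/dλ^2 = 0
d^2y/dλ^2 = 0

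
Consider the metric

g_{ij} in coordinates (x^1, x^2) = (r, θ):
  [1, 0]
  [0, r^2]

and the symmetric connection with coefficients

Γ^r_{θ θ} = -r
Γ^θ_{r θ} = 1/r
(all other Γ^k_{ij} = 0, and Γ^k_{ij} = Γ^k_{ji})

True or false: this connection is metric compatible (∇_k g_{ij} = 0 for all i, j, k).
Using ∇_k g_{ij} = ∂_k g_{ij} - Γ^m_{ki} g_{mj} - Γ^m_{kj} g_{im}:
e.g. ∇_r g_{θθ} = (2*r) - (r) - (r) = 0
Every component ∇_k g_{ij} vanishes: the connection is metric compatible.
True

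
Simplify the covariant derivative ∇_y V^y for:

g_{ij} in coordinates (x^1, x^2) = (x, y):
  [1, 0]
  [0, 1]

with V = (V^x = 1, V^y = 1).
All Christoffel symbols are zero.
∇_y V^y = ∂_y V^y + Γ^y_{y j} V^j
  = (0) + (0)(1) + (0)(1)
  = 0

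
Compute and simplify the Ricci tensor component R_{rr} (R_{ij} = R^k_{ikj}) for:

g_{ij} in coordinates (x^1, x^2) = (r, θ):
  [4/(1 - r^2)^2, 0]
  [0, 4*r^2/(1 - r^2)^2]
Non-zero Christoffel symbols (Γ^k_{ij} = Γ^k_{ji}):
Γ^r_{r r} = 2*r/(1 - r^2)
Γ^r_{θ θ} = (r^3 + r)/(r^2 - 1)
Γ^θ_{r θ} = (-r^2 - 1)/(r^3 - r)
R^r_{r r r} = 0 (a repeated index in an antisymmetric pair)
R^θ_{r θ r} = ∂_θ Γ^θ_{r r} - ∂_r Γ^θ_{r θ} + Γ^θ_{θ m} Γ^m_{r r} - Γ^θ_{r m} Γ^m_{r θ}
  = (0) - ((r^4 + 4*r^2 - 1)/(r^3 - r)^2) + (2*(r^2 + 1)/(r^2 - 1)^2) - ((r^2 + 1)^2/(r^3 - r)^2) = -4/(r^2 - 1)^2
R_{rr} = R^r_{r r r} + R^θ_{r θ r} = (0) + (-4/(r^2 - 1)^2) = -4/(r^2 - 1)^2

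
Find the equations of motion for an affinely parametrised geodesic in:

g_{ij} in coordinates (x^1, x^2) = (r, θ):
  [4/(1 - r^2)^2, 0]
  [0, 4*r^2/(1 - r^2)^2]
Geodesic equation: d^2x^k/dλ^2 + Γ^k_{ij} (dx^i/dλ)(dx^j/dλ) = 0.
Non-zero Christoffel symbols:
Γ^r_{r r} = 2*r/(1 - r^2)
Γ^r_{θ θ} = (r^3 + r)/(r^2 - 1)
Γ^θ_{r θ} = (-r^2 - 1)/(r^3 - r)
Substituting (the symmetric pair Γ^k_{ij}, Γ^k_{ji} combines into a factor 2):
d^2r/dλ^2 + (2*r/(1 - r^2)) (dr/dλ)^2 + ((r^3 + r)/(r^2 - 1)) (dθ/dλ)^2 = 0
d^2θ/dλ^2 + ((-2*r^2 - 2)/(r^3 - r)) (dr/dλ)(dθ/dλ) = 0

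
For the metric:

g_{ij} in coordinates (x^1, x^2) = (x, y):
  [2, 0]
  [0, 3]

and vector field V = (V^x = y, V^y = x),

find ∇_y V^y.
All Christoffel symbols are zero.
∇_y V^y = ∂_y V^y + Γ^y_{y j} V^j
  = (0) + (0)(y) + (0)(x)
  = 0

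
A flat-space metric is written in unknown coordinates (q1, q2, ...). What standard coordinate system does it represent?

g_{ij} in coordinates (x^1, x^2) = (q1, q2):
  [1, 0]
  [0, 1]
All components are constant and the metric is the identity, i.e. orthonormal rectilinear coordinates.
Cartesian (2D) coordinates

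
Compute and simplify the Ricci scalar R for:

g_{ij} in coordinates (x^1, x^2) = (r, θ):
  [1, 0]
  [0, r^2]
Non-zero Christoffel symbols (Γ^k_{ij} = Γ^k_{ji}):
Γ^r_{θ θ} = -r
Γ^θ_{r θ} = 1/r
Ricci tensor (R_{ij} = R^k_{ikj}): R_{rr} = 0, R_{rθ} = 0, R_{θθ} = 0
Inverse metric: g^{rr} = 1, g^{θθ} = 1/r^2
R = g^{ij} R_{ij} = (1)(0) + (1/r^2)(0) = 0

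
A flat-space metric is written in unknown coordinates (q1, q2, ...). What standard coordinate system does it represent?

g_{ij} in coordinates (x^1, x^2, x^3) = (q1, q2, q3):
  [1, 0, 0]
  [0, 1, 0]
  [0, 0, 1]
All components are constant and the metric is the identity, i.e. orthonormal rectilinear coordinates.
Cartesian (3D) coordinates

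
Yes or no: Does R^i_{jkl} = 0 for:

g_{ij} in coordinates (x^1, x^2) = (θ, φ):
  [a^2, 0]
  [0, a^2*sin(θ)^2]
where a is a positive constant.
Non-zero Christoffel symbols:
Γ^θ_{φ φ} = -sin(2*θ)/2
Γ^φ_{θ φ} = 1/tan(θ)
Ricci tensor: R_{θθ} = 1, R_{θφ} = 0, R_{φφ} = sin(θ)^2
The Ricci tensor is non-zero, so the Riemann tensor is non-zero: not flat.
No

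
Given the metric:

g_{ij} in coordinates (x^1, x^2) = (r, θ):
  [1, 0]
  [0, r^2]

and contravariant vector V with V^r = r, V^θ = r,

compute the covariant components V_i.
V_i = g_{ij} V^j:
V_r = (1)(r) + (0)(r) = r
V_θ = (0)(r) + (r^2)(r) = r^3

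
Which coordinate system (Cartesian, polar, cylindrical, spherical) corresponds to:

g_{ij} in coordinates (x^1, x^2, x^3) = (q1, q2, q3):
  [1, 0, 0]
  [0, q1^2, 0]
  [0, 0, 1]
The line element ds^2 = dq1^2 + q1^2 dq2^2 + dq3^2 is dr^2 + r^2 dθ^2 + dz^2 with q1 = r, q2 = θ, q3 = z.
cylindrical coordinates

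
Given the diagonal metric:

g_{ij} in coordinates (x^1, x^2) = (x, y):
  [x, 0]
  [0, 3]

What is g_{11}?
With x^1 = x, x^2 = y, g_{11} = g_{xx} is the row-1, column-1 entry of the matrix.
g_{11} = x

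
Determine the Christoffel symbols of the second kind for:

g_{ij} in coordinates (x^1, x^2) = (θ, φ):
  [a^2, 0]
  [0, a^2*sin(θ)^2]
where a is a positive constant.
Using Γ^k_{ij} = (1/2) g^{km} (∂_i g_{mj} + ∂_j g_{mi} - ∂_m g_{ij}); the metric is diagonal, so only the m = k term contributes.
Non-zero symbols (using the symmetry Γ^k_{ij} = Γ^k_{ji}):
Γ^θ_{φ φ} = (1/2) g^{θθ} (∂_φ g_{θφ} + ∂_φ g_{θφ} - ∂_θ g_{φφ}) = (1/2)(1/a^2)((0) + (0) - (a^2*sin(2*θ))) = -sin(2*θ)/2
Γ^φ_{θ φ} = (1/2) g^{φφ} (∂_θ g_{φφ} + ∂_φ g_{φθ} - ∂_φ g_{θφ}) = (1/2)(1/(a^2*sin(θ)^2))((a^2*sin(2*θ)) + (0) - (0)) = 1/tan(θ)
All other Christoffel symbols are zero.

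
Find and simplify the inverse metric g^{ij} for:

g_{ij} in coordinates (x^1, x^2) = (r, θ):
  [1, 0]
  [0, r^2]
The metric is diagonal, so g^{ij} is diagonal with entries 1/g_{ii}: diag(1, 1/(r^2)).
g^{ij}:
  [1, 0]
  [0, 1/r^2]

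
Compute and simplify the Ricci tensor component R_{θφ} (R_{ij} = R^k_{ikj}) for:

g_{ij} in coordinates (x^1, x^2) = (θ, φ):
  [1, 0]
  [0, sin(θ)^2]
Non-zero Christoffel symbols (Γ^k_{ij} = Γ^k_{ji}):
Γ^θ_{φ φ} = -sin(2*θ)/2
Γ^φ_{θ φ} = 1/tan(θ)
R^θ_{θ θ φ} = 0 (a repeated index in an antisymmetric pair)
R^φ_{θ φ φ} = 0 (a repeated index in an antisymmetric pair)
R_{θφ} = R^θ_{θ θ φ} + R^φ_{θ φ φ} = (0) + (0) = 0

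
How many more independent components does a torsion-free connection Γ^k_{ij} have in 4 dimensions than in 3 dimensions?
Independent components in n dimensions: n × n(n+1)/2 = n^2(n+1)/2.
4D: 4 × 10 = 40
3D: 3 × 6 = 18
Difference = 40 - 18 = 22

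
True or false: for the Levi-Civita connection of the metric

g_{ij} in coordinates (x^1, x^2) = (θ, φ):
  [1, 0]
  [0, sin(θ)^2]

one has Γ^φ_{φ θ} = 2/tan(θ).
Γ^φ_{φ θ} = (1/2) g^{φφ} (∂_φ g_{φθ} + ∂_θ g_{φφ} - ∂_φ g_{φθ}) = (1/2)(1/sin(θ)^2)((0) + (sin(2*θ)) - (0)) = 1/tan(θ)
This differs from the proposed value 2/tan(θ).
False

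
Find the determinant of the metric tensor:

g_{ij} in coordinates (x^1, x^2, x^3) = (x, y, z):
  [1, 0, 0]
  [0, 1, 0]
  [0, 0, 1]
Diagonal metric: det(g) = g_{11}·g_{22}·g_{33}
= (1)·(1)·(1)
det(g) = 1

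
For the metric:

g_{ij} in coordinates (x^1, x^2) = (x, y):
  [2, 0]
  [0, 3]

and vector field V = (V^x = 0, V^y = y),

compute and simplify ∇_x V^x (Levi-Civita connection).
All Christoffel symbols are zero.
∇_x V^x = ∂_x V^x + Γ^x_{x j} V^j
  = (0) + (0)(0) + (0)(y)
  = 0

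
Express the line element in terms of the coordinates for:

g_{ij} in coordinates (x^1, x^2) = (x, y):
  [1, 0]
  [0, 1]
ds^2 = g_{ij} dx^i dx^j; only the non-zero components contribute.
ds^2 = dx^2 + dy^2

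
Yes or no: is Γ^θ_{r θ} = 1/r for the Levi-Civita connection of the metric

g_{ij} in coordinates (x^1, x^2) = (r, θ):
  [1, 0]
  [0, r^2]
Γ^θ_{r θ} = (1/2) g^{θθ} (∂_r g_{θθ} + ∂_θ g_{θr} - ∂_θ g_{rθ}) = (1/2)(1/r^2)((2*r) + (0) - (0)) = 1/r
This equals the proposed value 1/r.
Yes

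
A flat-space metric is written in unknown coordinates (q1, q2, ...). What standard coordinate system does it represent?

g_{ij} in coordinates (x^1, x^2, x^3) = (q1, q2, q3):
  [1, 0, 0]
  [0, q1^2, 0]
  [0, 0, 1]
The line element ds^2 = dq1^2 + q1^2 dq2^2 + dq3^2 is dr^2 + r^2 dθ^2 + dz^2 with q1 = r, q2 = θ, q3 = z.
cylindrical coordinates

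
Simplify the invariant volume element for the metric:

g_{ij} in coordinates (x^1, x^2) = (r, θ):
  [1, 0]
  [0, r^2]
det(g) = r^2
√|det(g)| = r
Volume element: dV = r dr dθ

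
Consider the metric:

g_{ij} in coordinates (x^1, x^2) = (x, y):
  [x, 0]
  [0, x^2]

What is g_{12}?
With x^1 = x, x^2 = y, g_{12} = g_{xy} is the row-1, column-2 entry of the matrix.
g_{12} = 0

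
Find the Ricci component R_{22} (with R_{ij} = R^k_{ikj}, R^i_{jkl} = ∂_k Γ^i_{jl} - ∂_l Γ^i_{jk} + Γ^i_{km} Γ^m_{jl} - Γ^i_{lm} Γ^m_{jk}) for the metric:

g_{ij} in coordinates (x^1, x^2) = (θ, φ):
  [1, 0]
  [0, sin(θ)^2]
Non-zero Christoffel symbols (Γ^k_{ij} = Γ^k_{ji}):
Γ^θ_{φ φ} = -sin(2*θ)/2
Γ^φ_{θ φ} = 1/tan(θ)
R^θ_{φ θ φ} = ∂_θ Γ^θ_{φ φ} - ∂_φ Γ^θ_{φ θ} + Γ^θ_{θ m} Γ^m_{φ φ} - Γ^θ_{φ m} Γ^m_{φ θ}
  = (-cos(2*θ)) - (0) + (0) - (-cos(θ)^2) = sin(θ)^2
R^φ_{φ φ φ} = 0 (a repeated index in an antisymmetric pair)
R_{φφ} = R^θ_{φ θ φ} + R^φ_{φ φ φ} = (sin(θ)^2) + (0) = sin(θ)^2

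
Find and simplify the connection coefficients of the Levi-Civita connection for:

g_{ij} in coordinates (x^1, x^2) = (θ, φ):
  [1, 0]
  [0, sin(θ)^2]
Using Γ^k_{ij} = (1/2) g^{km} (∂_i g_{mj} + ∂_j g_{mi} - ∂_m g_{ij}); the metric is diagonal, so only the m = k term contributes.
Non-zero symbols (using the symmetry Γ^k_{ij} = Γ^k_{ji}):
Γ^θ_{φ φ} = (1/2) g^{θθ} (∂_φ g_{θφ} + ∂_φ g_{θφ} - ∂_θ g_{φφ}) = (1/2)(1)((0) + (0) - (sin(2*θ))) = -sin(2*θ)/2
Γ^φ_{θ φ} = (1/2) g^{φφ} (∂_θ g_{φφ} + ∂_φ g_{φθ} - ∂_φ g_{θφ}) = (1/2)(1/sin(θ)^2)((sin(2*θ)) + (0) - (0)) = 1/tan(θ)
All other Christoffel symbols are zero.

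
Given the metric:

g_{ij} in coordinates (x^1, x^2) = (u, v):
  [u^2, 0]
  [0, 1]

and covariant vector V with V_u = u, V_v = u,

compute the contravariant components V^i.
Inverse metric (diagonal): g^{uu} = 1/u^2, g^{vv} = 1
V^i = g^{ij} V_j:
V^u = (1/u^2)(u) + (0)(u) = 1/u
V^v = (0)(u) + (1)(u) = u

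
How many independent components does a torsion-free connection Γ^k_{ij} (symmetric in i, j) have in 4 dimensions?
Γ^k_{ij} has n choices for the upper index and n(n+1)/2 independent symmetric lower index pairs.
Total = 4 × 4×5/2 = 4 × 10 = 40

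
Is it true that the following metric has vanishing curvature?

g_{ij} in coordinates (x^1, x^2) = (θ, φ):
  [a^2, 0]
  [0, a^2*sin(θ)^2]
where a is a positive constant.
Non-zero Christoffel symbols:
Γ^θ_{φ φ} = -sin(2*θ)/2
Γ^φ_{θ φ} = 1/tan(θ)
Ricci tensor: R_{θθ} = 1, R_{θφ} = 0, R_{φφ} = sin(θ)^2
The Ricci tensor is non-zero, so the Riemann tensor is non-zero: not flat.
No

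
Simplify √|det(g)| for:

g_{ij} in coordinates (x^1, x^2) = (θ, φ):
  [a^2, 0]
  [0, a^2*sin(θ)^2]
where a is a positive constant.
det(g) = a^4*sin(θ)^2
√|det(g)| = a^2*sin(θ) (taking 0 < θ < π so that |sin(θ)| = sin(θ))
Volume element: dV = a^2*sin(θ) dθ dφ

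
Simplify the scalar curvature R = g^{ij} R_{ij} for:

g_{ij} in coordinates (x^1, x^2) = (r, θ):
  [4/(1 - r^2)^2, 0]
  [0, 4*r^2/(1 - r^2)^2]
Non-zero Christoffel symbols (Γ^k_{ij} = Γ^k_{ji}):
Γ^r_{r r} = 2*r/(1 - r^2)
Γ^r_{θ θ} = (r^3 + r)/(r^2 - 1)
Γ^θ_{r θ} = (-r^2 - 1)/(r^3 - r)
Ricci tensor (R_{ij} = R^k_{ikj}): R_{rr} = -4/(r^2 - 1)^2, R_{rθ} = 0, R_{θθ} = -4*r^2/(r^2 - 1)^2
Inverse metric: g^{rr} = (1 - r^2)^2/4, g^{θθ} = (1 - r^2)^2/(4*r^2)
R = g^{ij} R_{ij} = ((1 - r^2)^2/4)(-4/(r^2 - 1)^2) + ((1 - r^2)^2/(4*r^2))(-4*r^2/(r^2 - 1)^2) = -2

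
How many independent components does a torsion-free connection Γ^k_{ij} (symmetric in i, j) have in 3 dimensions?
Γ^k_{ij} has n choices for the upper index and n(n+1)/2 independent symmetric lower index pairs.
Total = 3 × 3×4/2 = 3 × 6 = 18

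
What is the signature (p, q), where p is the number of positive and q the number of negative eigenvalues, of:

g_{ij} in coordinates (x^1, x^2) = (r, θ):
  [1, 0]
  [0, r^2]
The metric is diagonal, so its eigenvalues are the diagonal entries: 1, r^2 (at a generic point, where coordinate-dependent entries are positive).
2 positive, 0 negative.
(2, 0) - Riemannian (positive definite)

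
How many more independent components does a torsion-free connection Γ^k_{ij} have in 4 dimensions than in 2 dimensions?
Independent components in n dimensions: n × n(n+1)/2 = n^2(n+1)/2.
4D: 4 × 10 = 40
2D: 2 × 3 = 6
Difference = 40 - 6 = 34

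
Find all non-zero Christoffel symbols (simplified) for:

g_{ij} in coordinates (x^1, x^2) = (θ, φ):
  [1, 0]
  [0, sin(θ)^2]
Using Γ^k_{ij} = (1/2) g^{km} (∂_i g_{mj} + ∂_j g_{mi} - ∂_m g_{ij}); the metric is diagonal, so only the m = k term contributes.
Non-zero symbols (using the symmetry Γ^k_{ij} = Γ^k_{ji}):
Γ^θ_{φ φ} = (1/2) g^{θθ} (∂_φ g_{θφ} + ∂_φ g_{θφ} - ∂_θ g_{φφ}) = (1/2)(1)((0) + (0) - (sin(2*θ))) = -sin(2*θ)/2
Γ^φ_{θ φ} = (1/2) g^{φφ} (∂_θ g_{φφ} + ∂_φ g_{φθ} - ∂_φ g_{θφ}) = (1/2)(1/sin(θ)^2)((sin(2*θ)) + (0) - (0)) = 1/tan(θ)
All other Christoffel symbols are zero.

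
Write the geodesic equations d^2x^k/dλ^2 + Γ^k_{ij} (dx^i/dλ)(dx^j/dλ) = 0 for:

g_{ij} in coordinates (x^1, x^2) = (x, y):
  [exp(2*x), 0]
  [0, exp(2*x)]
Geodesic equation: d^2x^k/dλ^2 + Γ^k_{ij} (dx^i/dλ)(dx^j/dλ) = 0.
Non-zero Christoffel symbols:
Γ^x_{x x} = 1
Γ^x_{y y} = -1
Γ^y_{x y} = 1
Substituting (the symmetric pair Γ^k_{ij}, Γ^k_{ji} combines into a factor 2):
d^2x/dλ^2 + (dx/dλ)^2 - (dy/dλ)^2 = 0
d^2y/dλ^2 + 2 (dx/dλ)(dy/dλ) = 0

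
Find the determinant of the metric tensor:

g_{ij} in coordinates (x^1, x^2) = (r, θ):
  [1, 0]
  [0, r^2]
For a 2×2 metric: det(g) = g_{11}·g_{22} - g_{12}·g_{21}
= (1)·(r^2) - (0)·(0)
= r^2 - 0
det(g) = r^2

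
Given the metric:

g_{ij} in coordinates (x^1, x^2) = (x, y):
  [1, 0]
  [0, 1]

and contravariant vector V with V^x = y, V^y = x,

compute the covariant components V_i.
V_i = g_{ij} V^j:
V_x = (1)(y) + (0)(x) = y
V_y = (0)(y) + (1)(x) = x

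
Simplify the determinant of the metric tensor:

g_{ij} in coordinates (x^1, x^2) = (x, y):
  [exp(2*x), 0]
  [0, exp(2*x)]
For a 2×2 metric: det(g) = g_{11}·g_{22} - g_{12}·g_{21}
= (exp(2*x))·(exp(2*x)) - (0)·(0)
= exp(4*x) - 0
det(g) = exp(4*x)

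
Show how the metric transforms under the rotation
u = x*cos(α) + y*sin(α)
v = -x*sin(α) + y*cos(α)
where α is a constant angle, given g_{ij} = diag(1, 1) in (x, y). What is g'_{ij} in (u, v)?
Invert the transformation: x = u*cos(α) - v*sin(α), y = u*sin(α) + v*cos(α)
g'_{ij} = (∂x^k/∂x'^i)(∂x^l/∂x'^j) g_{kl}; with g_{kl} = δ_{kl} this is Σ_k (∂x^k/∂x'^i)(∂x^k/∂x'^j).
Jacobian: ∂x/∂u = cos(α), ∂x/∂v = -sin(α), ∂y/∂u = sin(α), ∂y/∂v = cos(α)
g'_{uu} = (cos(α))(cos(α)) + (sin(α))(sin(α)) = 1
g'_{uv} = (cos(α))(-sin(α)) + (sin(α))(cos(α)) = 0
g'_{vv} = (-sin(α))(-sin(α)) + (cos(α))(cos(α)) = 1
g'_{ij} = diag(1, 1)
The Euclidean metric is invariant under rotations.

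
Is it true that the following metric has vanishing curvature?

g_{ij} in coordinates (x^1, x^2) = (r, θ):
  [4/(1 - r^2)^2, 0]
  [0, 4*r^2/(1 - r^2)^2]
Non-zero Christoffel symbols:
Γ^r_{r r} = 2*r/(1 - r^2)
Γ^r_{θ θ} = (r^3 + r)/(r^2 - 1)
Γ^θ_{r θ} = (-r^2 - 1)/(r^3 - r)
Ricci tensor: R_{rr} = -4/(r^2 - 1)^2, R_{rθ} = 0, R_{θθ} = -4*r^2/(r^2 - 1)^2
The Ricci tensor is non-zero, so the Riemann tensor is non-zero: not flat.
No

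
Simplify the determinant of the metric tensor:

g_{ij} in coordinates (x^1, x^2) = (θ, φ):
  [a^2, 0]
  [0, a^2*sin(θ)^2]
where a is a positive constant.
For a 2×2 metric: det(g) = g_{11}·g_{22} - g_{12}·g_{21}
= (a^2)·(a^2*sin(θ)^2) - (0)·(0)
= a^4*sin(θ)^2 - 0
det(g) = a^4*sin(θ)^2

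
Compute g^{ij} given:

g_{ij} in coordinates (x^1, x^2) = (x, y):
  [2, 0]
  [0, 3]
The metric is diagonal, so g^{ij} is diagonal with entries 1/g_{ii}: diag(1/2, 1/3).
g^{ij}:
  [1/2, 0]
  [0, 1/3]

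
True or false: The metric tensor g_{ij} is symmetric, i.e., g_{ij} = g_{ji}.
By definition the metric is a symmetric bilinear form, g_{ij} = g_{ji}.
True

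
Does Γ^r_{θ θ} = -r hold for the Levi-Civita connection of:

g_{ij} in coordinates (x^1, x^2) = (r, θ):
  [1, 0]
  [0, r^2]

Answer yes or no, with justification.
Γ^r_{θ θ} = (1/2) g^{rr} (∂_θ g_{rθ} + ∂_θ g_{rθ} - ∂_r g_{θθ}) = (1/2)(1)((0) + (0) - (2*r)) = -r
This equals the proposed value -r.
Yes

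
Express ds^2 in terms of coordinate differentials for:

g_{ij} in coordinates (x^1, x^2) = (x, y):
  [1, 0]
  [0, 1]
ds^2 = g_{ij} dx^i dx^j; only the non-zero components contribute.
ds^2 = dx^2 + dy^2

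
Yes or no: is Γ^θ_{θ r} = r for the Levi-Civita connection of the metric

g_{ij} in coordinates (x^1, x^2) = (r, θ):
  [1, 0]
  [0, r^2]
Γ^θ_{θ r} = (1/2) g^{θθ} (∂_θ g_{θr} + ∂_r g_{θθ} - ∂_θ g_{θr}) = (1/2)(1/r^2)((0) + (2*r) - (0)) = 1/r
This differs from the proposed value r.
No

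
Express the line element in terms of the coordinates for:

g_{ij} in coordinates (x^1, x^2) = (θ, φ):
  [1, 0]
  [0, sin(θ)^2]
ds^2 = g_{ij} dx^i dx^j; only the non-zero components contribute.
ds^2 = dθ^2 + sin(θ)^2 dφ^2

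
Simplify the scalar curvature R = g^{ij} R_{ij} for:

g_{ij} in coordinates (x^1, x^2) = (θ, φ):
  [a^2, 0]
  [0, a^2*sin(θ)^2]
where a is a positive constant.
Non-zero Christoffel symbols (Γ^k_{ij} = Γ^k_{ji}):
Γ^θ_{φ φ} = -sin(2*θ)/2
Γ^φ_{θ φ} = 1/tan(θ)
Ricci tensor (R_{ij} = R^k_{ikj}): R_{θθ} = 1, R_{θφ} = 0, R_{φφ} = sin(θ)^2
Inverse metric: g^{θθ} = 1/a^2, g^{φφ} = 1/(a^2*sin(θ)^2)
R = g^{ij} R_{ij} = (1/a^2)(1) + (1/(a^2*sin(θ)^2))(sin(θ)^2) = 2/a^2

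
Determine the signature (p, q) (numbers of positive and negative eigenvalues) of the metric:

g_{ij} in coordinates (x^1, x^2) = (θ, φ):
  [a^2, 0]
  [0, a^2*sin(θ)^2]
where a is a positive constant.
The metric is diagonal, so its eigenvalues are the diagonal entries: a^2, a^2*sin(θ)^2 (at a generic point, where coordinate-dependent entries are positive).
2 positive, 0 negative.
(2, 0) - Riemannian (positive definite)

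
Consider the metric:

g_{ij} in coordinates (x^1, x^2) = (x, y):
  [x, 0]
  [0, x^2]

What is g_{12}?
With x^1 = x, x^2 = y, g_{12} = g_{xy} is the row-1, column-2 entry of the matrix.
g_{12} = 0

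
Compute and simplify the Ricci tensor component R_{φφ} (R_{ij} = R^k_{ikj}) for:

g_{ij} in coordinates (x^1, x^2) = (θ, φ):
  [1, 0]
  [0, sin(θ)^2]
Non-zero Christoffel symbols (Γ^k_{ij} = Γ^k_{ji}):
Γ^θ_{φ φ} = -sin(2*θ)/2
Γ^φ_{θ φ} = 1/tan(θ)
R^θ_{φ θ φ} = ∂_θ Γ^θ_{φ φ} - ∂_φ Γ^θ_{φ θ} + Γ^θ_{θ m} Γ^m_{φ φ} - Γ^θ_{φ m} Γ^m_{φ θ}
  = (-cos(2*θ)) - (0) + (0) - (-cos(θ)^2) = sin(θ)^2
R^φ_{φ φ φ} = 0 (a repeated index in an antisymmetric pair)
R_{φφ} = R^θ_{φ θ φ} + R^φ_{φ φ φ} = (sin(θ)^2) + (0) = sin(θ)^2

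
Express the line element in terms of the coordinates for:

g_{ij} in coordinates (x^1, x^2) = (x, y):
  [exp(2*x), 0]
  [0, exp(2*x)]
ds^2 = g_{ij} dx^i dx^j; only the non-zero components contribute.
ds^2 = exp(2*x) dx^2 + exp(2*x) dy^2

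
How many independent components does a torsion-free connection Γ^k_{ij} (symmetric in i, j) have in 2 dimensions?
Γ^k_{ij} has n choices for the upper index and n(n+1)/2 independent symmetric lower index pairs.
Total = 2 × 2×3/2 = 2 × 3 = 6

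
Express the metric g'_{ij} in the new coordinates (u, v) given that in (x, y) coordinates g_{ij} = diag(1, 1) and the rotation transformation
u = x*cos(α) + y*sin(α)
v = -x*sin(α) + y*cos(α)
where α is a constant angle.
Invert the transformation: x = u*cos(α) - v*sin(α), y = u*sin(α) + v*cos(α)
g'_{ij} = (∂x^k/∂x'^i)(∂x^l/∂x'^j) g_{kl}; with g_{kl} = δ_{kl} this is Σ_k (∂x^k/∂x'^i)(∂x^k/∂x'^j).
Jacobian: ∂x/∂u = cos(α), ∂x/∂v = -sin(α), ∂y/∂u = sin(α), ∂y/∂v = cos(α)
g'_{uu} = (cos(α))(cos(α)) + (sin(α))(sin(α)) = 1
g'_{uv} = (cos(α))(-sin(α)) + (sin(α))(cos(α)) = 0
g'_{vv} = (-sin(α))(-sin(α)) + (cos(α))(cos(α)) = 1
g'_{ij} = diag(1, 1)
The Euclidean metric is invariant under rotations.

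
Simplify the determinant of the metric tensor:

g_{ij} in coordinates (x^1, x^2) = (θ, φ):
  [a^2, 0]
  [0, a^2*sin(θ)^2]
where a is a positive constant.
For a 2×2 metric: det(g) = g_{11}·g_{22} - g_{12}·g_{21}
= (a^2)·(a^2*sin(θ)^2) - (0)·(0)
= a^4*sin(θ)^2 - 0
det(g) = a^4*sin(θ)^2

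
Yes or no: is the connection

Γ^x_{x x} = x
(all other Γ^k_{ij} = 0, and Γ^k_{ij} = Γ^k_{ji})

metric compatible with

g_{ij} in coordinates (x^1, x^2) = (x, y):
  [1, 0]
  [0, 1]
Using ∇_k g_{ij} = ∂_k g_{ij} - Γ^m_{ki} g_{mj} - Γ^m_{kj} g_{im}:
∇_x g_{xx} = (0) - (x) - (x) = -2*x ≠ 0
So the connection is not metric compatible (it is not the Levi-Civita connection).
No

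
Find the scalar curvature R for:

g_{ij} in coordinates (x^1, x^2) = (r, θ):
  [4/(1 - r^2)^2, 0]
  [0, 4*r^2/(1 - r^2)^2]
Non-zero Christoffel symbols (Γ^k_{ij} = Γ^k_{ji}):
Γ^r_{r r} = 2*r/(1 - r^2)
Γ^r_{θ θ} = (r^3 + r)/(r^2 - 1)
Γ^θ_{r θ} = (-r^2 - 1)/(r^3 - r)
Ricci tensor (R_{ij} = R^k_{ikj}): R_{rr} = -4/(r^2 - 1)^2, R_{rθ} = 0, R_{θθ} = -4*r^2/(r^2 - 1)^2
Inverse metric: g^{rr} = (1 - r^2)^2/4, g^{θθ} = (1 - r^2)^2/(4*r^2)
R = g^{ij} R_{ij} = ((1 - r^2)^2/4)(-4/(r^2 - 1)^2) + ((1 - r^2)^2/(4*r^2))(-4*r^2/(r^2 - 1)^2) = -2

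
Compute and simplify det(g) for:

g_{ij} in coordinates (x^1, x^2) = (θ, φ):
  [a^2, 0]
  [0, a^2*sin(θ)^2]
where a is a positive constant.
For a 2×2 metric: det(g) = g_{11}·g_{22} - g_{12}·g_{21}
= (a^2)·(a^2*sin(θ)^2) - (0)·(0)
= a^4*sin(θ)^2 - 0
det(g) = a^4*sin(θ)^2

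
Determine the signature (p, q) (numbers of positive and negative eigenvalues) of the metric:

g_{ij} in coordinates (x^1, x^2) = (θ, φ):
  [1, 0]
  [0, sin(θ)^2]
The metric is diagonal, so its eigenvalues are the diagonal entries: 1, sin(θ)^2 (at a generic point, where coordinate-dependent entries are positive).
2 positive, 0 negative.
(2, 0) - Riemannian (positive definite)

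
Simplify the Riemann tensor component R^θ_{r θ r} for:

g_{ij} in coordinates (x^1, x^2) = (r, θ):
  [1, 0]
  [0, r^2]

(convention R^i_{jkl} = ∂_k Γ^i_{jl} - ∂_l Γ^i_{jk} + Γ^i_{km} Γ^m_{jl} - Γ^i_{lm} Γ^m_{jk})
Non-zero Christoffel symbols (Γ^k_{ij} = Γ^k_{ji}):
Γ^r_{θ θ} = -r
Γ^θ_{r θ} = 1/r
R^θ_{r θ r} = ∂_θ Γ^θ_{r r} - ∂_r Γ^θ_{r θ} + Γ^θ_{θ m} Γ^m_{r r} - Γ^θ_{r m} Γ^m_{r θ}
  = (0) - (-1/r^2) + (0) - (1/r^2) = 0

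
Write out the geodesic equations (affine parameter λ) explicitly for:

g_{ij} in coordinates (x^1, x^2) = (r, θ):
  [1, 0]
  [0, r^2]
Geodesic equation: d^2x^k/dλ^2 + Γ^k_{ij} (dx^i/dλ)(dx^j/dλ) = 0.
Non-zero Christoffel symbols:
Γ^r_{θ θ} = -r
Γ^θ_{r θ} = 1/r
Substituting (the symmetric pair Γ^k_{ij}, Γ^k_{ji} combines into a factor 2):
d^2r/dλ^2 - r (dθ/dλ)^2 = 0
d^2θ/dλ^2 + (2/r) (dr/dλ)(dθ/dλ) = 0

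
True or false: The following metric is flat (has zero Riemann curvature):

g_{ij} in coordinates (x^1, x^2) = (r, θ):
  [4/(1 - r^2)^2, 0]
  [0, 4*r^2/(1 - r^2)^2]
Non-zero Christoffel symbols:
Γ^r_{r r} = 2*r/(1 - r^2)
Γ^r_{θ θ} = (r^3 + r)/(r^2 - 1)
Γ^θ_{r θ} = (-r^2 - 1)/(r^3 - r)
Ricci tensor: R_{rr} = -4/(r^2 - 1)^2, R_{rθ} = 0, R_{θθ} = -4*r^2/(r^2 - 1)^2
The Ricci tensor is non-zero, so the Riemann tensor is non-zero: not flat.
False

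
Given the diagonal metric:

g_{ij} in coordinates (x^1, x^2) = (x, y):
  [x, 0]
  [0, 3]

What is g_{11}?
With x^1 = x, x^2 = y, g_{11} = g_{xx} is the row-1, column-1 entry of the matrix.
g_{11} = x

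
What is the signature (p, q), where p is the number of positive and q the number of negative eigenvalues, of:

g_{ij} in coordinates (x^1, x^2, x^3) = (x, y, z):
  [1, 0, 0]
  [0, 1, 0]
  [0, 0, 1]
The metric is diagonal, so its eigenvalues are the diagonal entries: 1, 1, 1 (at a generic point, where coordinate-dependent entries are positive).
3 positive, 0 negative.
(3, 0) - Riemannian (positive definite)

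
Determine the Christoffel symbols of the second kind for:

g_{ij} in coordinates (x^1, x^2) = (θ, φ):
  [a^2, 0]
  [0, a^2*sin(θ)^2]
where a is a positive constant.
Using Γ^k_{ij} = (1/2) g^{km} (∂_i g_{mj} + ∂_j g_{mi} - ∂_m g_{ij}); the metric is diagonal, so only the m = k term contributes.
Non-zero symbols (using the symmetry Γ^k_{ij} = Γ^k_{ji}):
Γ^θ_{φ φ} = (1/2) g^{θθ} (∂_φ g_{θφ} + ∂_φ g_{θφ} - ∂_θ g_{φφ}) = (1/2)(1/a^2)((0) + (0) - (a^2*sin(2*θ))) = -sin(2*θ)/2
Γ^φ_{θ φ} = (1/2) g^{φφ} (∂_θ g_{φφ} + ∂_φ g_{φθ} - ∂_φ g_{θφ}) = (1/2)(1/(a^2*sin(θ)^2))((a^2*sin(2*θ)) + (0) - (0)) = 1/tan(θ)
All other Christoffel symbols are zero.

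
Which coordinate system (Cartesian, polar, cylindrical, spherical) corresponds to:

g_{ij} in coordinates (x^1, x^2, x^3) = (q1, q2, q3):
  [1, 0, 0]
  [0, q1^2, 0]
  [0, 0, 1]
The line element ds^2 = dq1^2 + q1^2 dq2^2 + dq3^2 is dr^2 + r^2 dθ^2 + dz^2 with q1 = r, q2 = θ, q3 = z.
cylindrical coordinates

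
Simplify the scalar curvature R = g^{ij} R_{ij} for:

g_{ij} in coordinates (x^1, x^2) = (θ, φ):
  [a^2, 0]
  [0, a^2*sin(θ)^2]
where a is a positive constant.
Non-zero Christoffel symbols (Γ^k_{ij} = Γ^k_{ji}):
Γ^θ_{φ φ} = -sin(2*θ)/2
Γ^φ_{θ φ} = 1/tan(θ)
Ricci tensor (R_{ij} = R^k_{ikj}): R_{θθ} = 1, R_{θφ} = 0, R_{φφ} = sin(θ)^2
Inverse metric: g^{θθ} = 1/a^2, g^{φφ} = 1/(a^2*sin(θ)^2)
R = g^{ij} R_{ij} = (1/a^2)(1) + (1/(a^2*sin(θ)^2))(sin(θ)^2) = 2/a^2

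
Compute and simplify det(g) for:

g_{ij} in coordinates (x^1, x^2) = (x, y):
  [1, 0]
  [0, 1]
For a 2×2 metric: det(g) = g_{11}·g_{22} - g_{12}·g_{21}
= (1)·(1) - (0)·(0)
= 1 - 0
det(g) = 1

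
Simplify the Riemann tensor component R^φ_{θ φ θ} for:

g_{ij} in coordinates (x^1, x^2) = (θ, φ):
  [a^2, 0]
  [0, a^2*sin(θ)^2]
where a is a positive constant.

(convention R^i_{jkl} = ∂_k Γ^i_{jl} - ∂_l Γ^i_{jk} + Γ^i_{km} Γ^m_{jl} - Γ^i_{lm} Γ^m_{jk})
Non-zero Christoffel symbols (Γ^k_{ij} = Γ^k_{ji}):
Γ^θ_{φ φ} = -sin(2*θ)/2
Γ^φ_{θ φ} = 1/tan(θ)
R^φ_{θ φ θ} = ∂_φ Γ^φ_{θ θ} - ∂_θ Γ^φ_{θ φ} + Γ^φ_{φ m} Γ^m_{θ θ} - Γ^φ_{θ m} Γ^m_{θ φ}
  = (0) - (-1/sin(θ)^2) + (0) - (1/tan(θ)^2) = 1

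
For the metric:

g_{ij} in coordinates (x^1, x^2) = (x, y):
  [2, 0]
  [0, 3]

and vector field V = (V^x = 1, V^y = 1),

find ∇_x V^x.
All Christoffel symbols are zero.
∇_x V^x = ∂_x V^x + Γ^x_{x j} V^j
  = (0) + (0)(1) + (0)(1)
  = 0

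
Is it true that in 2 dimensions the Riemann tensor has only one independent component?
The number of independent components is n^2(n^2-1)/12 = 4·3/12 = 1 for n = 2 (e.g. R_{1212}).
Yes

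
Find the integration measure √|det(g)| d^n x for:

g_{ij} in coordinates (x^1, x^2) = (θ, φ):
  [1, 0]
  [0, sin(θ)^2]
det(g) = sin(θ)^2
√|det(g)| = sin(θ) (taking 0 < θ < π so that |sin(θ)| = sin(θ))
Volume element: dV = sin(θ) dθ dφ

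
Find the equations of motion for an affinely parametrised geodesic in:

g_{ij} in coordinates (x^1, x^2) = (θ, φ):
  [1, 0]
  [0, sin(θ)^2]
Geodesic equation: d^2x^k/dλ^2 + Γ^k_{ij} (dx^i/dλ)(dx^j/dλ) = 0.
Non-zero Christoffel symbols:
Γ^θ_{φ φ} = -sin(2*θ)/2
Γ^φ_{θ φ} = 1/tan(θ)
Substituting (the symmetric pair Γ^k_{ij}, Γ^k_{ji} combines into a factor 2):
d^2θ/dλ^2 - (sin(2*θ)/2) (dφ/dλ)^2 = 0
d^2φ/dλ^2 + (2/tan(θ)) (dθ/dλ)(dφ/dλ) = 0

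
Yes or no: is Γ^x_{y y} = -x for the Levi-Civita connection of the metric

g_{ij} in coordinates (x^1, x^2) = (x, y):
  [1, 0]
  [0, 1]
Γ^x_{y y} = (1/2) g^{xx} (∂_y g_{xy} + ∂_y g_{xy} - ∂_x g_{yy}) = (1/2)(1)((0) + (0) - (0)) = 0
This differs from the proposed value -x.
No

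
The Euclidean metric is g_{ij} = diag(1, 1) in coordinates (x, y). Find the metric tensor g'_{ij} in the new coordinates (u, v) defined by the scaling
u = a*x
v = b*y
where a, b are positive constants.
Invert the transformation: x = u/a, y = v/b
g'_{ij} = (∂x^k/∂x'^i)(∂x^l/∂x'^j) g_{kl}; with g_{kl} = δ_{kl} this is Σ_k (∂x^k/∂x'^i)(∂x^k/∂x'^j).
Jacobian: ∂x/∂u = 1/a, ∂x/∂v = 0, ∂y/∂u = 0, ∂y/∂v = 1/b
g'_{uu} = (1/a)(1/a) + (0)(0) = 1/a^2
g'_{uv} = (1/a)(0) + (0)(1/b) = 0
g'_{vv} = (0)(0) + (1/b)(1/b) = 1/b^2
g'_{ij} = diag(1/a^2, 1/b^2)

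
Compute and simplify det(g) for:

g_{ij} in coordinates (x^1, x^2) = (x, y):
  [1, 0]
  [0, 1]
For a 2×2 metric: det(g) = g_{11}·g_{22} - g_{12}·g_{21}
= (1)·(1) - (0)·(0)
= 1 - 0
det(g) = 1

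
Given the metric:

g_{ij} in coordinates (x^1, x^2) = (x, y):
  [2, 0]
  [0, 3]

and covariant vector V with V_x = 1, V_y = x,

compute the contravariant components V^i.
Inverse metric (diagonal): g^{xx} = 1/2, g^{yy} = 1/3
V^i = g^{ij} V_j:
V^x = (1/2)(1) + (0)(x) = 1/2
V^y = (0)(1) + (1/3)(x) = x/3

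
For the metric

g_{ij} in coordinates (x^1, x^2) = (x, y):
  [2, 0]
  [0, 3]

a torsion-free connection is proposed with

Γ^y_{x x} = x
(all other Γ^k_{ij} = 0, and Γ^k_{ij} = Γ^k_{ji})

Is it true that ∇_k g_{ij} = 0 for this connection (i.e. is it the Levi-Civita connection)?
Using ∇_k g_{ij} = ∂_k g_{ij} - Γ^m_{ki} g_{mj} - Γ^m_{kj} g_{im}:
∇_x g_{xy} = (0) - (3*x) - (0) = -3*x ≠ 0
So the connection is not metric compatible (it is not the Levi-Civita connection).
No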